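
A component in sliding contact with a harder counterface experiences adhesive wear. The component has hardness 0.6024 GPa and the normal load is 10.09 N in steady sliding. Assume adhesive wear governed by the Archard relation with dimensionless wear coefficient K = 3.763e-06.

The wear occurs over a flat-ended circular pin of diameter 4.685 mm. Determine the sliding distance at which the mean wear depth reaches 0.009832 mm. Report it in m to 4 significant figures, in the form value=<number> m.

Shown intermediates are rounded. Each operation carries full precision — rounded just once, at four significant digits.
Convert: Hardness H = 0.6024 GPa = 6.024e+08 Pa.
Convert: Pin diameter d = 4.685 mm = 0.004685 m. Contact area A = π·d²/4 = π·(0.004685 m)²/4 = 1.724e-05 m².
Convert: Depth limit h_lim = 0.009832 mm = 9.832e-06 m.
In SI base units: W = 10.09 N, H = 6.024e+08 Pa, K = 3.763e-06.
Volume at the limit: V_lim = h_lim·A = 9.832e-06 · 1.724e-05 = 1.695e-10 m³.
Inverting, life L = V_lim·H/(K·W) = 1.695e-10 · 6.024e+08 / (3.763e-06 · 10.09) = 2689 m.

value=2689 m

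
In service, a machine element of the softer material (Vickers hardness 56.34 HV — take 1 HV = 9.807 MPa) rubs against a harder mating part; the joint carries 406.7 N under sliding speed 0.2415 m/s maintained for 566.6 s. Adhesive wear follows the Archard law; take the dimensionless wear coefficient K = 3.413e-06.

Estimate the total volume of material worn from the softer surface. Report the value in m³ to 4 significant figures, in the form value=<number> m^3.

Intermediates appear rounded; each operation holds full float precision — a lone final rounding, at 4 significant digits.
Sliding distance L = v·t = 0.2415 m/s × 566.6 s = 136.8 m.
Hardness H = 56.34 HV × 9.807 MPa/HV = 552.5 MPa = 5.525e+08 Pa.
SI base units throughout: W = 406.7 N, H = 5.525e+08 Pa, K = 3.413e-06.
Apply Archard: V = K·W·L/H = 3.413e-06 · 406.7 · 136.8 / 5.525e+08 = 3.438e-10 m³.

value=3.438e-10 m^3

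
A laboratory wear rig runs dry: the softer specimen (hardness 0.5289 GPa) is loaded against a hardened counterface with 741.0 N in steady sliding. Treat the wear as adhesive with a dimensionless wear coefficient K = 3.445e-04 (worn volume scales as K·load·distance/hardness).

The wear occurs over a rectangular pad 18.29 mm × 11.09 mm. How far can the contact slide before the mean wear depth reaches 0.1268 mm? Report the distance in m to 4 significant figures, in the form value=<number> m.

The intermediates are shown rounded; the computation keeps full precision; rounded just once, at 4 significant figures.
Convert: Hardness H = 0.5289 GPa = 5.289e+08 Pa.
Convert: Pad sides 18.29 mm × 11.09 mm = 0.01829 m × 0.01109 m. Contact area A = 0.01829 m × 0.01109 m = 2.028e-04 m².
Convert: Depth limit h_lim = 0.1268 mm = 1.268e-04 m.
SI base units throughout: W = 741.0 N, H = 5.289e+08 Pa, K = 3.445e-04.
Wearable volume V_lim = h_lim·A = 1.268e-04 · 2.028e-04 = 2.572e-08 m³.
Sliding life L = V_lim·H/(K·W) = 2.572e-08 · 5.289e+08 / (3.445e-04 · 741.0) = 53.29 m.

value=53.29 m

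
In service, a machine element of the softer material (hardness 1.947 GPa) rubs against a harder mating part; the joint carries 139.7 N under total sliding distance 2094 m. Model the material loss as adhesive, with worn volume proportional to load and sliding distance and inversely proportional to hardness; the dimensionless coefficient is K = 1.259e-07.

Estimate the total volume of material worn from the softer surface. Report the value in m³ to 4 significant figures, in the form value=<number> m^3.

value=1.892e-11 m^3

The computation maintains full precision; printed values are rounded, and rounded just once, at four significant figures.
Hardness H = 1.947 GPa = 1.947e+09 Pa.
Collected in SI base units: W = 139.7 N, H = 1.947e+09 Pa, K = 1.259e-07.
Archard volume V = K·W·L/H = 1.259e-07 · 139.7 · 2094 / 1.947e+09 = 1.892e-11 m³.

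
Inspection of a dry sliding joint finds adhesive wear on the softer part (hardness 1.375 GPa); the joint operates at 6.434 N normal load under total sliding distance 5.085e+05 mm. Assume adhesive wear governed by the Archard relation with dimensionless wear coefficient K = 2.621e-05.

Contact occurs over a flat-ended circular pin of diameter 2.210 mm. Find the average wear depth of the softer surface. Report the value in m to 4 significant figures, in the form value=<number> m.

value=1.626e-05 m

The intermediates appear rounded — all arithmetic holds full precision. Rounded just once, at 4 significant figures.
Convert: Total distance L = 5.085e+05 mm = 508.5 m.
Convert: Hardness H = 1.375 GPa = 1.375e+09 Pa.
Convert: Pin diameter d = 2.210 mm = 0.002210 m. Contact area A = π·d²/4 = π·(0.002210 m)²/4 = 3.836e-06 m².
As SI base values: W = 6.434 N, H = 1.375e+09 Pa, K = 2.621e-05.
Volume removed: V = K·W·L/H = 2.621e-05 · 6.434 · 508.5 / 1.375e+09 = 6.236e-11 m³.
Average depth h = V/A = 6.236e-11 / 3.836e-06 = 1.626e-05 m.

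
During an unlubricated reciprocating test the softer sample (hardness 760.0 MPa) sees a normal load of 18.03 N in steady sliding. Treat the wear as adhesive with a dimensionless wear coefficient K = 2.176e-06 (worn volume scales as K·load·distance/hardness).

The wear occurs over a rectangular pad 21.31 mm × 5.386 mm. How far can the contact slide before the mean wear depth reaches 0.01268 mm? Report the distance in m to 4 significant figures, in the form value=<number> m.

The intermediates appear rounded — the computation holds full float precision. Rounded just once to four significant digits.
Convert: Hardness H = 760.0 MPa = 7.600e+08 Pa.
Convert: Pad sides 21.31 mm × 5.386 mm = 0.02131 m × 0.005386 m. Contact area A = 0.02131 m × 0.005386 m = 1.148e-04 m².
Convert: Depth limit h_lim = 0.01268 mm = 1.268e-05 m.
Working in SI base units: W = 18.03 N, H = 7.600e+08 Pa, K = 2.176e-06.
Permissible volume V_lim = h_lim·A = 1.268e-05 · 1.148e-04 = 1.455e-09 m³.
Inverting, life L = V_lim·H/(K·W) = 1.455e-09 · 7.600e+08 / (2.176e-06 · 18.03) = 2.819e+04 m.

value=2.819e+04 m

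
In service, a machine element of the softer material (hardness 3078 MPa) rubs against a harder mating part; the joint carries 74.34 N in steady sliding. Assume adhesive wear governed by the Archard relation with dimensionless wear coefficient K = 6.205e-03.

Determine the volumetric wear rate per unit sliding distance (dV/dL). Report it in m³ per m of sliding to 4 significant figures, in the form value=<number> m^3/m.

value=1.499e-10 m^3/m

Intermediates are shown rounded — the computation maintains exact precision, and one last rounding, at four significant digits.
Hardness H = 3078 MPa = 3.078e+09 Pa.
Collected in SI base units: W = 74.34 N, H = 3.078e+09 Pa, K = 6.205e-03.
Wear rate dV/dL = K·W/H (independent of L): 6.205e-03 · 74.34 / 3.078e+09 = 1.499e-10 m³/m.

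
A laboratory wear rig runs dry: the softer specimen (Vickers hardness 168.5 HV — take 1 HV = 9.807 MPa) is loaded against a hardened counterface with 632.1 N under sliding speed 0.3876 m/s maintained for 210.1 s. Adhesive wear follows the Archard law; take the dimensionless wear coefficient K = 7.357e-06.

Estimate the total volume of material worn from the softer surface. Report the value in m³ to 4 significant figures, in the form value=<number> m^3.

value=2.292e-10 m^3

The computation maintains exact precision. Intermediate values appear rounded, and one final rounding, at four significant digits.
The distance L = v·t = 0.3876 m/s × 210.1 s = 81.43 m.
Hardness H = 168.5 HV × 9.807 MPa/HV = 1652 MPa = 1.652e+09 Pa.
In SI base units, W = 632.1 N, H = 1.652e+09 Pa, K = 7.357e-06.
Worn volume V = K·W·L/H = 7.357e-06 · 632.1 · 81.43 / 1.652e+09 = 2.292e-10 m³.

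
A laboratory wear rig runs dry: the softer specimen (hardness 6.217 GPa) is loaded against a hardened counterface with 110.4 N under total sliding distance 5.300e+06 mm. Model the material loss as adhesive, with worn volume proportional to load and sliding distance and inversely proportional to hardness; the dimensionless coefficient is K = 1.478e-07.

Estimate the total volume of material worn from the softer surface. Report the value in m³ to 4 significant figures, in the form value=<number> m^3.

value=1.391e-11 m^3

All working math holds full precision, and quoted intermediates are rounded — one final rounding to four significant digits.
Convert: Distance covered L = 5.300e+06 mm = 5300 m.
Convert: Hardness H = 6.217 GPa = 6.217e+09 Pa.
Working in SI base units: W = 110.4 N, H = 6.217e+09 Pa, K = 1.478e-07.
Archard relation: V = K·W·L/H = 1.478e-07 · 110.4 · 5300 / 6.217e+09 = 1.391e-11 m³.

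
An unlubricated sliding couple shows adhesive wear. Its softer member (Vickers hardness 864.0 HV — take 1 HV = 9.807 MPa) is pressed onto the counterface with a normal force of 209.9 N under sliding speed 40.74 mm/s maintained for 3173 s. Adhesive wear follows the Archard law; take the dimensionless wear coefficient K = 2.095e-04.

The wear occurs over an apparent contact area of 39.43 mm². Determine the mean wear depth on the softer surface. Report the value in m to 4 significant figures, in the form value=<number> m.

value=1.701e-05 m

Every step keeps full float precision — intermediate values are shown rounded; a lone final rounding: 4 significant figures.
Convert: Sliding speed v = 40.74 mm/s = 0.04074 m/s. The distance L = v·t = 0.04074 m/s × 3173 s = 129.3 m.
Convert: Hardness H = 864.0 HV × 9.807 MPa/HV = 8473 MPa = 8.473e+09 Pa.
Convert: Contact area A = 39.43 mm² = 3.943e-05 m².
Restated in SI base units: W = 209.9 N, H = 8.473e+09 Pa, K = 2.095e-04.
Archard relation: V = K·W·L/H = 2.095e-04 · 209.9 · 129.3 / 8.473e+09 = 6.709e-10 m³.
Average depth h = V/A = 6.709e-10 / 3.943e-05 = 1.701e-05 m.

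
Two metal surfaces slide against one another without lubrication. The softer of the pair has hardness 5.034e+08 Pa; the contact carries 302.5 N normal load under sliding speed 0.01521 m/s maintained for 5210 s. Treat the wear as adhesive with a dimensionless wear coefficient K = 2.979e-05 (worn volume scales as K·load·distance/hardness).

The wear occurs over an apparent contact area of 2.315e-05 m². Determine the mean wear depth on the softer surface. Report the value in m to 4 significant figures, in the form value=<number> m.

Intermediates appear rounded. All arithmetic maintains exact precision — one final rounding, at 4 significant digits.
Convert: Sliding distance L = v·t = 0.01521 m/s × 5210 s = 79.24 m.
As SI base values: W = 302.5 N, H = 5.034e+08 Pa, K = 2.979e-05.
Archard volume V = K·W·L/H = 2.979e-05 · 302.5 · 79.24 / 5.034e+08 = 1.419e-09 m³.
Depth of wear h = V/A = 1.419e-09 / 2.315e-05 = 6.128e-05 m.

value=6.128e-05 m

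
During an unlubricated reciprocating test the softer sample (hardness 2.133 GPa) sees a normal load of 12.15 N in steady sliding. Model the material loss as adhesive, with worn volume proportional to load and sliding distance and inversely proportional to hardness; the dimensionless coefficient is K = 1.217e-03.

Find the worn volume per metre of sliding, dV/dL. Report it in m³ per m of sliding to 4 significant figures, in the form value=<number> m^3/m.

value=6.932e-12 m^3/m

Each operation keeps full precision; the intermediates appear rounded; rounded once at the end to four significant digits.
Hardness H = 2.133 GPa = 2.133e+09 Pa.
As SI base values: W = 12.15 N, H = 2.133e+09 Pa, K = 1.217e-03.
Sliding wear rate dV/dL = K·W/H (independent of L): 1.217e-03 · 12.15 / 2.133e+09 = 6.932e-12 m³/m.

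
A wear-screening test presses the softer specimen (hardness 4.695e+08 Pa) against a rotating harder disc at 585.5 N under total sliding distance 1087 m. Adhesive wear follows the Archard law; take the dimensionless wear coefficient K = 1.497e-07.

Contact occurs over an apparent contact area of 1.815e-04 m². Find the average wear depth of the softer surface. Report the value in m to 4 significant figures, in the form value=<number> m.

Every step runs at full precision — the intermediates are displayed rounded. Rounded once at the end to 4 significant digits.
As SI base values: W = 585.5 N, H = 4.695e+08 Pa, K = 1.497e-07.
Apply Archard: V = K·W·L/H = 1.497e-07 · 585.5 · 1087 / 4.695e+08 = 2.029e-10 m³.
Wear depth h = V/A = 2.029e-10 / 1.815e-04 = 1.118e-06 m.

value=1.118e-06 m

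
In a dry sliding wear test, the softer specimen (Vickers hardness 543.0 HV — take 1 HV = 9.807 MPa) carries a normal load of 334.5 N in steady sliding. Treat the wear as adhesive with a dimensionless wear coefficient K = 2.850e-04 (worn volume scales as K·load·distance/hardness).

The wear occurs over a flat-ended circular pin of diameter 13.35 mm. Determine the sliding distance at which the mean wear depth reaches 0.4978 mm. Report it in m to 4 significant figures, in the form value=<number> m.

All working math keeps exact precision, and quoted intermediates are rounded; a single final rounding, at 4 significant digits.
Hardness H = 543.0 HV × 9.807 MPa/HV = 5325 MPa = 5.325e+09 Pa.
Pin diameter d = 13.35 mm = 0.01335 m. Contact area A = π·d²/4 = π·(0.01335 m)²/4 = 1.400e-04 m².
Depth limit h_lim = 0.4978 mm = 4.978e-04 m.
SI base units throughout: W = 334.5 N, H = 5.325e+09 Pa, K = 2.850e-04.
Permissible volume V_lim = h_lim·A = 4.978e-04 · 1.400e-04 = 6.968e-08 m³.
Sliding life L = V_lim·H/(K·W) = 6.968e-08 · 5.325e+09 / (2.850e-04 · 334.5) = 3892 m.

value=3892 m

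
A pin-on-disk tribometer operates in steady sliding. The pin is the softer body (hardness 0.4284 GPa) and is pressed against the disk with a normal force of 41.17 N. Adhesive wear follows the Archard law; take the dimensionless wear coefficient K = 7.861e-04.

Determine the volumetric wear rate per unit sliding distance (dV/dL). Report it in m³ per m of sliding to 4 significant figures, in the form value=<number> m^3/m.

value=7.555e-11 m^3/m

The algebra holds full float precision, and intermediates are printed rounded; rounded just once to four significant digits.
Hardness H = 0.4284 GPa = 4.284e+08 Pa.
In SI base units: W = 41.17 N, H = 4.284e+08 Pa, K = 7.861e-04.
Rate of wear dV/dL = K·W/H (no L dependence): 7.861e-04 · 41.17 / 4.284e+08 = 7.555e-11 m³/m.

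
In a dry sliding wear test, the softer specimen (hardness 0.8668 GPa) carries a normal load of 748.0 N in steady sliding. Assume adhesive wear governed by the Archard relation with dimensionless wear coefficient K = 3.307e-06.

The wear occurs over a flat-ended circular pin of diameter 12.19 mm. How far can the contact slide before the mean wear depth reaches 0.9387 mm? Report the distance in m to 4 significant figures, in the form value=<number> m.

Intermediates are shown rounded — all working math runs at full float precision — a lone final rounding to 4 significant digits.
Convert: Hardness H = 0.8668 GPa = 8.668e+08 Pa.
Convert: Pin diameter d = 12.19 mm = 0.01219 m. Contact area A = π·d²/4 = π·(0.01219 m)²/4 = 1.167e-04 m².
Convert: Depth limit h_lim = 0.9387 mm = 9.387e-04 m.
In SI base units: W = 748.0 N, H = 8.668e+08 Pa, K = 3.307e-06.
Permissible volume V_lim = h_lim·A = 9.387e-04 · 1.167e-04 = 1.096e-07 m³.
Life L = V_lim·H/(K·W) = 1.096e-07 · 8.668e+08 / (3.307e-06 · 748.0) = 3.839e+04 m.

value=3.839e+04 m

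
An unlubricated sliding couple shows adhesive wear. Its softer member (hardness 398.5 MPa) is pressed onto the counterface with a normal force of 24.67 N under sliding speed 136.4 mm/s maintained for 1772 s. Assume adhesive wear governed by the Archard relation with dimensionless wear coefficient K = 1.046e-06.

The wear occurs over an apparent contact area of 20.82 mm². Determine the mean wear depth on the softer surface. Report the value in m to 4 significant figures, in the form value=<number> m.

The computation keeps exact precision, and the intermediates are displayed rounded, and a lone final rounding to 4 significant figures.
Convert: Sliding speed v = 136.4 mm/s = 0.1364 m/s. Distance L = v·t = 0.1364 m/s × 1772 s = 241.7 m.
Convert: Hardness H = 398.5 MPa = 3.985e+08 Pa.
Convert: Contact area A = 20.82 mm² = 2.082e-05 m².
SI base units throughout: W = 24.67 N, H = 3.985e+08 Pa, K = 1.046e-06.
Apply Archard: V = K·W·L/H = 1.046e-06 · 24.67 · 241.7 / 3.985e+08 = 1.565e-11 m³.
Depth h = V/A = 1.565e-11 / 2.082e-05 = 7.517e-07 m.

value=7.517e-07 m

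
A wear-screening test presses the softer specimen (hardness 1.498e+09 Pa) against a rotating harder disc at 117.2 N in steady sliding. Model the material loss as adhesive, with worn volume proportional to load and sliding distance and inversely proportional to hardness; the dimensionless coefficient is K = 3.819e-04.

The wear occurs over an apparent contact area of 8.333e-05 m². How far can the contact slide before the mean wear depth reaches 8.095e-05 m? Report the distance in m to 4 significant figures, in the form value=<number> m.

value=225.8 m

All working math holds exact precision; intermediates are printed rounded; rounded once at the end: four significant digits.
Restated in SI base units: W = 117.2 N, H = 1.498e+09 Pa, K = 3.819e-04.
Allowed volume V_lim = h_lim·A = 8.095e-05 · 8.333e-05 = 6.746e-09 m³.
Sliding life L = V_lim·H/(K·W) = 6.746e-09 · 1.498e+09 / (3.819e-04 · 117.2) = 225.8 m.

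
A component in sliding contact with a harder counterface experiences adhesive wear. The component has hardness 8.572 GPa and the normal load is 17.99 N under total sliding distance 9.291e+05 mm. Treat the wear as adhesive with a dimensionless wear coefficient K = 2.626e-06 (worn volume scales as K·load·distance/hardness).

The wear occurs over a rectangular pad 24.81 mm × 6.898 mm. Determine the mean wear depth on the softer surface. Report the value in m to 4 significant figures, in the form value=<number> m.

The intermediates are shown rounded, and all working math keeps full precision. Rounded just once, at four significant digits.
Distance L = 9.291e+05 mm = 929.1 m.
Hardness H = 8.572 GPa = 8.572e+09 Pa.
Pad sides 24.81 mm × 6.898 mm = 0.02481 m × 0.006898 m. Contact area A = 0.02481 m × 0.006898 m = 1.711e-04 m².
Collected in SI base units: W = 17.99 N, H = 8.572e+09 Pa, K = 2.626e-06.
Archard relation: V = K·W·L/H = 2.626e-06 · 17.99 · 929.1 / 8.572e+09 = 5.120e-12 m³.
Depth of wear h = V/A = 5.120e-12 / 1.711e-04 = 2.992e-08 m.

value=2.992e-08 m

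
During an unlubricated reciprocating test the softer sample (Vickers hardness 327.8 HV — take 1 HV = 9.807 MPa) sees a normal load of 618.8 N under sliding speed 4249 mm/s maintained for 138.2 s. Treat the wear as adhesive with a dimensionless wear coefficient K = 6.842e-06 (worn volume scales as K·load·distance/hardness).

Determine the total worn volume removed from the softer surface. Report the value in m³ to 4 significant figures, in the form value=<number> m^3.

value=7.734e-10 m^3

All arithmetic runs at full precision — intermediate values are printed rounded. Rounded once at the end, at 4 significant figures.
Sliding speed v = 4249 mm/s = 4.249 m/s. Path length L = v·t = 4.249 m/s × 138.2 s = 587.2 m.
Hardness H = 327.8 HV × 9.807 MPa/HV = 3215 MPa = 3.215e+09 Pa.
Working in SI base units: W = 618.8 N, H = 3.215e+09 Pa, K = 6.842e-06.
Wear volume V = K·W·L/H = 6.842e-06 · 618.8 · 587.2 / 3.215e+09 = 7.734e-10 m³.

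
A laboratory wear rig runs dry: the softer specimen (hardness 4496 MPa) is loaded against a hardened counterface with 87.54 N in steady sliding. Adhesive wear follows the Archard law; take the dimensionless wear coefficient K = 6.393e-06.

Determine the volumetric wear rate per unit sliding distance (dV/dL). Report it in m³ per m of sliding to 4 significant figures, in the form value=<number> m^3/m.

Quoted intermediates are rounded. Each operation maintains full precision — rounded just once to four significant digits.
Hardness H = 4496 MPa = 4.496e+09 Pa.
Collected in SI base units: W = 87.54 N, H = 4.496e+09 Pa, K = 6.393e-06.
Sliding wear rate dV/dL = K·W/H (no L dependence): 6.393e-06 · 87.54 / 4.496e+09 = 1.245e-13 m³/m.

value=1.245e-13 m^3/m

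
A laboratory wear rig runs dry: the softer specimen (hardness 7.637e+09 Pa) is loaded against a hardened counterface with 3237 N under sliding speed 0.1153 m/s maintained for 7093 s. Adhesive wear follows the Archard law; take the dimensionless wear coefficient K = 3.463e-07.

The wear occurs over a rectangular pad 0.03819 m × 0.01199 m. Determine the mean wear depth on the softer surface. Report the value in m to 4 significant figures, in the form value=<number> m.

Intermediate values are shown rounded — all working math runs at full float precision. Rounded once at the end to four significant digits.
Sliding distance L = v·t = 0.1153 m/s × 7093 s = 817.8 m.
Contact area A = 0.03819 m × 0.01199 m = 4.579e-04 m².
Collected in SI base units: W = 3237 N, H = 7.637e+09 Pa, K = 3.463e-07.
Worn volume V = K·W·L/H = 3.463e-07 · 3237 · 817.8 / 7.637e+09 = 1.200e-10 m³.
Mean wear depth h = V/A = 1.200e-10 / 4.579e-04 = 2.622e-07 m.

value=2.622e-07 m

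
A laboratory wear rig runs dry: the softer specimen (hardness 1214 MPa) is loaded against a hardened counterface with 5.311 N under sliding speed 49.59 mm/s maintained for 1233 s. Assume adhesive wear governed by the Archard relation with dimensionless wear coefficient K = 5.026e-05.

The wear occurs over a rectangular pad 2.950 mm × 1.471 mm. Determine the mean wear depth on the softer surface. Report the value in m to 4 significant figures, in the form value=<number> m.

All arithmetic maintains full precision; the intermediates are displayed rounded. Rounded once at the end, at 4 significant digits.
Sliding speed v = 49.59 mm/s = 0.04959 m/s. Total distance L = v·t = 0.04959 m/s × 1233 s = 61.14 m.
Hardness H = 1214 MPa = 1.214e+09 Pa.
Pad sides 2.950 mm × 1.471 mm = 0.002950 m × 0.001471 m. Contact area A = 0.002950 m × 0.001471 m = 4.339e-06 m².
Working in SI base units: W = 5.311 N, H = 1.214e+09 Pa, K = 5.026e-05.
Archard volume V = K·W·L/H = 5.026e-05 · 5.311 · 61.14 / 1.214e+09 = 1.344e-11 m³.
Depth of wear h = V/A = 1.344e-11 / 4.339e-06 = 3.098e-06 m.

value=3.098e-06 m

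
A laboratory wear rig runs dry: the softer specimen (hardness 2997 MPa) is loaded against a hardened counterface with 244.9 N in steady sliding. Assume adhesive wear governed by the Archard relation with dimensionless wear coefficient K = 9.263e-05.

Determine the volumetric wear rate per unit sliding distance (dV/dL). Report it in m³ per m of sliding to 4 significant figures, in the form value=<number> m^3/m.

Intermediates are shown rounded — all working math runs at full precision; a single final rounding, at four significant figures.
Convert: Hardness H = 2997 MPa = 2.997e+09 Pa.
In SI base units: W = 244.9 N, H = 2.997e+09 Pa, K = 9.263e-05.
Sliding wear rate dV/dL = K·W/H, per unit distance: 9.263e-05 · 244.9 / 2.997e+09 = 7.569e-12 m³/m.

value=7.569e-12 m^3/m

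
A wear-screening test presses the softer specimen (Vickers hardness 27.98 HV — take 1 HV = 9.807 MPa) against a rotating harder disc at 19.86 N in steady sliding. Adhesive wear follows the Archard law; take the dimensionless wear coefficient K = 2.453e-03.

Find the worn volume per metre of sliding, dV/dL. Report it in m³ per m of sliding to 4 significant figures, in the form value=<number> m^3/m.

value=1.775e-10 m^3/m

The algebra keeps exact precision — intermediate values appear rounded — a lone final rounding to four significant figures.
Hardness H = 27.98 HV × 9.807 MPa/HV = 274.4 MPa = 2.744e+08 Pa.
In SI base units, W = 19.86 N, H = 2.744e+08 Pa, K = 2.453e-03.
Sliding wear rate dV/dL = K·W/H — distance-free: 2.453e-03 · 19.86 / 2.744e+08 = 1.775e-10 m³/m.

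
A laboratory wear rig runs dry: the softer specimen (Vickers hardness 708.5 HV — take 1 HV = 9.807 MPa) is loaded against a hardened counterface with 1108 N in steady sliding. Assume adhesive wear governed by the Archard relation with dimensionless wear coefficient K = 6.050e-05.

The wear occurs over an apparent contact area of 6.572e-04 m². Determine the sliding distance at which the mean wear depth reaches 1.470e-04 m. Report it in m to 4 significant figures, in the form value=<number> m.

Intermediate values are shown rounded — all arithmetic maintains full precision. Rounded once at the end, at 4 significant figures.
Hardness H = 708.5 HV × 9.807 MPa/HV = 6948 MPa = 6.948e+09 Pa.
SI base units throughout: W = 1108 N, H = 6.948e+09 Pa, K = 6.050e-05.
Limit volume V_lim = h_lim·A = 1.470e-04 · 6.572e-04 = 9.661e-08 m³.
Life L = V_lim·H/(K·W) = 9.661e-08 · 6.948e+09 / (6.050e-05 · 1108) = 1.001e+04 m.

value=1.001e+04 m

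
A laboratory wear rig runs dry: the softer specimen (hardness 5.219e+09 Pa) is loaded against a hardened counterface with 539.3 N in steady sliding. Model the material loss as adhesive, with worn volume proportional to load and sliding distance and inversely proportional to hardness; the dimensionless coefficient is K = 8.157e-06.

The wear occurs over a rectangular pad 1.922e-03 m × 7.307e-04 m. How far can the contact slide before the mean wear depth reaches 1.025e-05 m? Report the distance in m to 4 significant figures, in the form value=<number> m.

Intermediate values are printed rounded — every step maintains full precision; one final rounding: 4 significant digits.
Contact area A = 1.922e-03 m × 7.307e-04 m = 1.404e-06 m².
In SI base units: W = 539.3 N, H = 5.219e+09 Pa, K = 8.157e-06.
Limit volume V_lim = h_lim·A = 1.025e-05 · 1.404e-06 = 1.440e-11 m³.
Sliding life L = V_lim·H/(K·W) = 1.440e-11 · 5.219e+09 / (8.157e-06 · 539.3) = 17.08 m.

value=17.08 m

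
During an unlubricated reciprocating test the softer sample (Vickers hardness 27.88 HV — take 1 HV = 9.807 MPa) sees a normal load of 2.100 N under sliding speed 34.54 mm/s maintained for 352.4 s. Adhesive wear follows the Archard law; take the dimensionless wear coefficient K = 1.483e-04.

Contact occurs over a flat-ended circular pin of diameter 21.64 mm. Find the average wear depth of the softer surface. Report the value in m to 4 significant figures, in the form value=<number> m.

value=3.770e-08 m

The computation carries full precision — intermediates are displayed rounded. Rounded just once, at four significant figures.
Convert: Sliding speed v = 34.54 mm/s = 0.03454 m/s. The distance L = v·t = 0.03454 m/s × 352.4 s = 12.17 m.
Convert: Hardness H = 27.88 HV × 9.807 MPa/HV = 273.4 MPa = 2.734e+08 Pa.
Convert: Pin diameter d = 21.64 mm = 0.02164 m. Contact area A = π·d²/4 = π·(0.02164 m)²/4 = 3.678e-04 m².
In SI base units: W = 2.100 N, H = 2.734e+08 Pa, K = 1.483e-04.
Wear volume V = K·W·L/H = 1.483e-04 · 2.100 · 12.17 / 2.734e+08 = 1.386e-11 m³.
Depth of wear h = V/A = 1.386e-11 / 3.678e-04 = 3.770e-08 m.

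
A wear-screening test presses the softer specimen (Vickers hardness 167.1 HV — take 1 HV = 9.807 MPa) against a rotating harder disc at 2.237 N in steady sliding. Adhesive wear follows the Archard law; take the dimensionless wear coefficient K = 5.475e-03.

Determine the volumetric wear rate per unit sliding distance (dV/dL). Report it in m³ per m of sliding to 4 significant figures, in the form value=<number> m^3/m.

Intermediate values are shown rounded, and all working math holds full precision, and rounded just once, at 4 significant digits.
Convert: Hardness H = 167.1 HV × 9.807 MPa/HV = 1639 MPa = 1.639e+09 Pa.
Expressed in SI base units: W = 2.237 N, H = 1.639e+09 Pa, K = 5.475e-03.
Wear rate dV/dL = K·W/H (independent of L): 5.475e-03 · 2.237 / 1.639e+09 = 7.474e-12 m³/m.

value=7.474e-12 m^3/m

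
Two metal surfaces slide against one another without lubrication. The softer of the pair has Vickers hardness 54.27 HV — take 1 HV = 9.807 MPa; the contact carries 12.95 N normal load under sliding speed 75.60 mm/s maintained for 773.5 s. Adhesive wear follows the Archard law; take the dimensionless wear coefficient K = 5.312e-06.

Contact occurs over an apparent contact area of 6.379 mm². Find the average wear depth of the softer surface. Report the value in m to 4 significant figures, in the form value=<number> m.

value=1.185e-06 m

All working math holds full precision — intermediate values are displayed rounded — one last rounding to four significant digits.
Sliding speed v = 75.60 mm/s = 0.07560 m/s. The distance L = v·t = 0.07560 m/s × 773.5 s = 58.48 m.
Hardness H = 54.27 HV × 9.807 MPa/HV = 532.2 MPa = 5.322e+08 Pa.
Contact area A = 6.379 mm² = 6.379e-06 m².
In SI base units, W = 12.95 N, H = 5.322e+08 Pa, K = 5.312e-06.
Wear volume V = K·W·L/H = 5.312e-06 · 12.95 · 58.48 / 5.322e+08 = 7.558e-12 m³.
Average depth h = V/A = 7.558e-12 / 6.379e-06 = 1.185e-06 m.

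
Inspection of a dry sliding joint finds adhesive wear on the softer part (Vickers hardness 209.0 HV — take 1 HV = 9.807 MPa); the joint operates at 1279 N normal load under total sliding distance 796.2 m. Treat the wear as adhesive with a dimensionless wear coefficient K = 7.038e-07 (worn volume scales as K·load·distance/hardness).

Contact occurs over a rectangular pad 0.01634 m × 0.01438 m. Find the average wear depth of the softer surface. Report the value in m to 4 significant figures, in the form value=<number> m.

value=1.488e-06 m

Each operation runs at full precision. Intermediates appear rounded — a single final rounding to four significant figures.
Convert: Hardness H = 209.0 HV × 9.807 MPa/HV = 2050 MPa = 2.050e+09 Pa.
Convert: Contact area A = 0.01634 m × 0.01438 m = 2.350e-04 m².
SI base units throughout: W = 1279 N, H = 2.050e+09 Pa, K = 7.038e-07.
The Archard volume V = K·W·L/H = 7.038e-07 · 1279 · 796.2 / 2.050e+09 = 3.497e-10 m³.
Wear depth h = V/A = 3.497e-10 / 2.350e-04 = 1.488e-06 m.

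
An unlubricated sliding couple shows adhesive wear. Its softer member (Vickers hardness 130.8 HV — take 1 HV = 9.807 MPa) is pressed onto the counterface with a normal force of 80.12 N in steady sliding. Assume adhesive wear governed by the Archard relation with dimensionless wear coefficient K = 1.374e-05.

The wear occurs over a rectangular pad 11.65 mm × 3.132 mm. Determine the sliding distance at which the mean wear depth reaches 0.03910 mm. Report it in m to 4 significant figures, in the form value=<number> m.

value=1662 m

Every step carries full float precision; the intermediates appear rounded, and rounded once at the end: four significant figures.
Convert: Hardness H = 130.8 HV × 9.807 MPa/HV = 1283 MPa = 1.283e+09 Pa.
Convert: Pad sides 11.65 mm × 3.132 mm = 0.01165 m × 0.003132 m. Contact area A = 0.01165 m × 0.003132 m = 3.649e-05 m².
Convert: Depth limit h_lim = 0.03910 mm = 3.910e-05 m.
In SI base units, W = 80.12 N, H = 1.283e+09 Pa, K = 1.374e-05.
Volume at the limit: V_lim = h_lim·A = 3.910e-05 · 3.649e-05 = 1.427e-09 m³.
Inverting, life L = V_lim·H/(K·W) = 1.427e-09 · 1.283e+09 / (1.374e-05 · 80.12) = 1662 m.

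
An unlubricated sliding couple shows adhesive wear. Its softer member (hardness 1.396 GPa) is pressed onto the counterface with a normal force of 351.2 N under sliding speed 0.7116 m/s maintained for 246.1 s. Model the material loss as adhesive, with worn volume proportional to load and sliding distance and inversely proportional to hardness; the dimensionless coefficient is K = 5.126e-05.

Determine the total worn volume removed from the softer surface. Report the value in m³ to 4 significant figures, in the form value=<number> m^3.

Intermediates appear rounded — all working math runs at full precision. Rounded once at the end to four significant figures.
Convert: Distance covered L = v·t = 0.7116 m/s × 246.1 s = 175.1 m.
Convert: Hardness H = 1.396 GPa = 1.396e+09 Pa.
Working in SI base units: W = 351.2 N, H = 1.396e+09 Pa, K = 5.126e-05.
Archard relation: V = K·W·L/H = 5.126e-05 · 351.2 · 175.1 / 1.396e+09 = 2.258e-09 m³.

value=2.258e-09 m^3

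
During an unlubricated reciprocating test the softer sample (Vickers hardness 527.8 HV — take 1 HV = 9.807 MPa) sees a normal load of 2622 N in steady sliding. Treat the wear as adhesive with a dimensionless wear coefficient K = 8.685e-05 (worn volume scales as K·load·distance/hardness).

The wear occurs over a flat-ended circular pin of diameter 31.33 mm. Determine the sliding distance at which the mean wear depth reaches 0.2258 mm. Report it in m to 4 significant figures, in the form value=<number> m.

The intermediates are displayed rounded; all arithmetic keeps full precision, and rounded once at the end, at four significant digits.
Convert: Hardness H = 527.8 HV × 9.807 MPa/HV = 5176 MPa = 5.176e+09 Pa.
Convert: Pin diameter d = 31.33 mm = 0.03133 m. Contact area A = π·d²/4 = π·(0.03133 m)²/4 = 7.709e-04 m².
Convert: Depth limit h_lim = 0.2258 mm = 2.258e-04 m.
Restated in SI base units: W = 2622 N, H = 5.176e+09 Pa, K = 8.685e-05.
Limit volume V_lim = h_lim·A = 2.258e-04 · 7.709e-04 = 1.741e-07 m³.
Thus life L = V_lim·H/(K·W) = 1.741e-07 · 5.176e+09 / (8.685e-05 · 2622) = 3957 m.

value=3957 m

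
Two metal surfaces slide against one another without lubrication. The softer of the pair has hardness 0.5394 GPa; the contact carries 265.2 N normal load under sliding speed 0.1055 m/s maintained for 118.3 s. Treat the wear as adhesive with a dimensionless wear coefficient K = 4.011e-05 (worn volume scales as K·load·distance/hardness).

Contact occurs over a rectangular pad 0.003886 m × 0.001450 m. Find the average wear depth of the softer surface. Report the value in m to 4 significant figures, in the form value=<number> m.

value=4.368e-05 m

Intermediate values are printed rounded, and all working math keeps exact precision; one last rounding: 4 significant figures.
Path length L = v·t = 0.1055 m/s × 118.3 s = 12.48 m.
Hardness H = 0.5394 GPa = 5.394e+08 Pa.
Contact area A = 0.003886 m × 0.001450 m = 5.635e-06 m².
Collected in SI base units: W = 265.2 N, H = 5.394e+08 Pa, K = 4.011e-05.
Volume removed: V = K·W·L/H = 4.011e-05 · 265.2 · 12.48 / 5.394e+08 = 2.461e-10 m³.
Mean depth h = V/A = 2.461e-10 / 5.635e-06 = 4.368e-05 m.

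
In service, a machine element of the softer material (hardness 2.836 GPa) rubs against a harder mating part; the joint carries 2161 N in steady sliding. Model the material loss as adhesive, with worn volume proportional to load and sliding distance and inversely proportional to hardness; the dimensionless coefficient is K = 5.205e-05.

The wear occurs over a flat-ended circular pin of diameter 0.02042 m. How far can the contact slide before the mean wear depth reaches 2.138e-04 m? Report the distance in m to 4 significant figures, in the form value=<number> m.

Intermediate values are printed rounded, and all arithmetic keeps full float precision, and a single final rounding, at four significant figures.
Convert: Hardness H = 2.836 GPa = 2.836e+09 Pa.
Convert: Contact area A = π·d²/4 = π·(0.02042 m)²/4 = 3.275e-04 m².
SI base units throughout: W = 2161 N, H = 2.836e+09 Pa, K = 5.205e-05.
At the depth limit, V_lim = h_lim·A = 2.138e-04 · 3.275e-04 = 7.002e-08 m³.
Life L = V_lim·H/(K·W) = 7.002e-08 · 2.836e+09 / (5.205e-05 · 2161) = 1765 m.

value=1765 m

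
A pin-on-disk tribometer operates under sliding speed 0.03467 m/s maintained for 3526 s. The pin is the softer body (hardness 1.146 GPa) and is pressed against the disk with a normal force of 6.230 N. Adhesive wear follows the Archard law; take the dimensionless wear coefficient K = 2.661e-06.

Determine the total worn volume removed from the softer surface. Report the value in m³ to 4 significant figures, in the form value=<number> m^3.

value=1.768e-12 m^3

Intermediate values are printed rounded — all working math maintains full precision. Rounded just once: 4 significant figures.
Sliding distance L = v·t = 0.03467 m/s × 3526 s = 122.2 m.
Hardness H = 1.146 GPa = 1.146e+09 Pa.
Collected in SI base units: W = 6.230 N, H = 1.146e+09 Pa, K = 2.661e-06.
The Archard volume V = K·W·L/H = 2.661e-06 · 6.230 · 122.2 / 1.146e+09 = 1.768e-12 m³.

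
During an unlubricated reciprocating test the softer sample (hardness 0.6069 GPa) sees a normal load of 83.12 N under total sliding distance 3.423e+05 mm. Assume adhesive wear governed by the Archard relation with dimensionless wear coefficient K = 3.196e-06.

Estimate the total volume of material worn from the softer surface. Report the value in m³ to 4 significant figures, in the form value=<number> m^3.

The computation maintains full float precision. Intermediates are displayed rounded — one last rounding: 4 significant digits.
Distance covered L = 3.423e+05 mm = 342.3 m.
Hardness H = 0.6069 GPa = 6.069e+08 Pa.
Collected in SI base units: W = 83.12 N, H = 6.069e+08 Pa, K = 3.196e-06.
Wear volume V = K·W·L/H = 3.196e-06 · 83.12 · 342.3 / 6.069e+08 = 1.498e-10 m³.

value=1.498e-10 m^3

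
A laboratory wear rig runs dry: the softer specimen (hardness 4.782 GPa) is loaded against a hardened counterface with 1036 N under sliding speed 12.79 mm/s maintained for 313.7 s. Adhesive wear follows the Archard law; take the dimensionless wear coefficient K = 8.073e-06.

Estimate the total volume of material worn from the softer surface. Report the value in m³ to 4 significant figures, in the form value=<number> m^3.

value=7.017e-12 m^3

All working math holds full float precision, and printed values are rounded; a lone final rounding to four significant digits.
Convert: Sliding speed v = 12.79 mm/s = 0.01279 m/s. Distance L = v·t = 0.01279 m/s × 313.7 s = 4.012 m.
Convert: Hardness H = 4.782 GPa = 4.782e+09 Pa.
Working in SI base units: W = 1036 N, H = 4.782e+09 Pa, K = 8.073e-06.
By Archard's law, V = K·W·L/H = 8.073e-06 · 1036 · 4.012 / 4.782e+09 = 7.017e-12 m³.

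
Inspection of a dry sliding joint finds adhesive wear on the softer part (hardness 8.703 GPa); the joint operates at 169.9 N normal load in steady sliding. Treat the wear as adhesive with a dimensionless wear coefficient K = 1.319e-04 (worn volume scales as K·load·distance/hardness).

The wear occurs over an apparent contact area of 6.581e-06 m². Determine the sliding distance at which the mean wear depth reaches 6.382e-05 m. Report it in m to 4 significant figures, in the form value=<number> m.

value=163.1 m

The intermediates are printed rounded — all working math holds full float precision; rounded just once to 4 significant figures.
Convert: Hardness H = 8.703 GPa = 8.703e+09 Pa.
In SI base units: W = 169.9 N, H = 8.703e+09 Pa, K = 1.319e-04.
At the depth limit, V_lim = h_lim·A = 6.382e-05 · 6.581e-06 = 4.200e-10 m³.
Sliding life L = V_lim·H/(K·W) = 4.200e-10 · 8.703e+09 / (1.319e-04 · 169.9) = 163.1 m.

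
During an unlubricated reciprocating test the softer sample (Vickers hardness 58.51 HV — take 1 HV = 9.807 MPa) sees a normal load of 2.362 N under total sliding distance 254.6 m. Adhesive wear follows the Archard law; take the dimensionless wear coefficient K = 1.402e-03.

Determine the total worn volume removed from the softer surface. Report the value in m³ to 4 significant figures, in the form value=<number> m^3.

value=1.469e-09 m^3

Displayed values are rounded — all arithmetic keeps exact precision; rounded just once, at 4 significant digits.
Hardness H = 58.51 HV × 9.807 MPa/HV = 573.8 MPa = 5.738e+08 Pa.
Collected in SI base units: W = 2.362 N, H = 5.738e+08 Pa, K = 1.402e-03.
Volume removed: V = K·W·L/H = 1.402e-03 · 2.362 · 254.6 / 5.738e+08 = 1.469e-09 m³.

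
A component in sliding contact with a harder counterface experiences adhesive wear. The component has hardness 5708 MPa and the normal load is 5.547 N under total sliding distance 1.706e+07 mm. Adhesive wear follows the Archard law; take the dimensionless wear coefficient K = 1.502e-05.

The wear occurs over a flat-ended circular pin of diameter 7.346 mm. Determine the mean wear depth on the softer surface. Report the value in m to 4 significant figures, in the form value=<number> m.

value=5.875e-06 m

Every step runs at exact precision — displayed values are rounded — rounded once at the end, at 4 significant figures.
Sliding distance L = 1.706e+07 mm = 1.706e+04 m.
Hardness H = 5708 MPa = 5.708e+09 Pa.
Pin diameter d = 7.346 mm = 0.007346 m. Contact area A = π·d²/4 = π·(0.007346 m)²/4 = 4.238e-05 m².
Expressed in SI base units: W = 5.547 N, H = 5.708e+09 Pa, K = 1.502e-05.
By Archard's law, V = K·W·L/H = 1.502e-05 · 5.547 · 1.706e+04 / 5.708e+09 = 2.490e-10 m³.
Mean depth h = V/A = 2.490e-10 / 4.238e-05 = 5.875e-06 m.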